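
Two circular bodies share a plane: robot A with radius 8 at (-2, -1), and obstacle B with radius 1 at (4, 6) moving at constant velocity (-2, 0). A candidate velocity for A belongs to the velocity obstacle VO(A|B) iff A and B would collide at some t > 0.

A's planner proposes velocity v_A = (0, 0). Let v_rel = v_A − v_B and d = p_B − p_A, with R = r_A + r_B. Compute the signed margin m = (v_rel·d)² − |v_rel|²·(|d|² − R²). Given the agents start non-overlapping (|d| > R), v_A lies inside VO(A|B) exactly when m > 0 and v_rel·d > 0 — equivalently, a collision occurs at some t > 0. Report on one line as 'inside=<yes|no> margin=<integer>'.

d = (6, 7),  |d|² = 85;  R = 8+1 = 9,  c = 85−9² = 4
v_rel = (2, 0),  |v_rel|² = 4;  v_rel·d = (2)·(6) + (0)·(7) = 12
4·t² − 24·t + 4 = 0  ⇒  m = 12² − 4·4 = 128
m = 128 > 0,  v_rel·d = 12 > 0  ⇒  inside

inside=yes margin=128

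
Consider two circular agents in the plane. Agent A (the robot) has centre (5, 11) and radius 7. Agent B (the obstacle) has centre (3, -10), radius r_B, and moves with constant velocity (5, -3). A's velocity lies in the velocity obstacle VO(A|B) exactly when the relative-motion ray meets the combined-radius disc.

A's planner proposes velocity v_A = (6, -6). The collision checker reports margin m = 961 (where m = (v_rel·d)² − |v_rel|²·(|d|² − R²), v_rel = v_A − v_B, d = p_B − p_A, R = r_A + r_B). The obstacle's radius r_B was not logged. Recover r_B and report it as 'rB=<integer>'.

m = 961
d = (-2, -21);  v_rel = (1, -3),  |v_rel|² = 10
v_rel×d = (1)·(-21) − (-3)·(-2) = -27
since m = R²·10 − (-27)²:  R² = (729 + 961) / 10 = 169
R = √169 = 13  ⇒  r_B = 13 − 7 = 6

rB=6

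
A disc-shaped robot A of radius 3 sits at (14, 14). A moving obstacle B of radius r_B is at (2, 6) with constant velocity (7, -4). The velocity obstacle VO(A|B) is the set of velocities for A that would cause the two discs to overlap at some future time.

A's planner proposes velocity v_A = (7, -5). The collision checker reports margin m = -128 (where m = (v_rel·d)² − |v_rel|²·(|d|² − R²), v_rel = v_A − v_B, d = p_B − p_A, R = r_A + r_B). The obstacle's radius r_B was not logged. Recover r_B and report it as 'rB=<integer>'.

m = -128
d = (-12, -8);  v_rel = (0, -1),  |v_rel|² = 1
v_rel×d = (0)·(-8) − (-1)·(-12) = -12
since m = R²·1 − (-12)²:  R² = (144 + -128) / 1 = 16
R = √16 = 4  ⇒  r_B = 4 − 3 = 1

rB=1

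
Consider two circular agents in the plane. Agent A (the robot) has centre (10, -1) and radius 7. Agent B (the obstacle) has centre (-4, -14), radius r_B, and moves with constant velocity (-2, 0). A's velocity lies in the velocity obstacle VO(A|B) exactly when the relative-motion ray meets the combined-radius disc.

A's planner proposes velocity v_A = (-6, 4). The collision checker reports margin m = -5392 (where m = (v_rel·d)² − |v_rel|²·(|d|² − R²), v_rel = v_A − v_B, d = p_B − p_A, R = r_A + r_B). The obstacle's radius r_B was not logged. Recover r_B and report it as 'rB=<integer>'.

m = -5392
d = (-14, -13);  v_rel = (-4, 4),  |v_rel|² = 32
v_rel×d = (-4)·(-13) − (4)·(-14) = 108
since m = R²·32 − 108²:  R² = (11664 + -5392) / 32 = 196
R = √196 = 14  ⇒  r_B = 14 − 7 = 7

rB=7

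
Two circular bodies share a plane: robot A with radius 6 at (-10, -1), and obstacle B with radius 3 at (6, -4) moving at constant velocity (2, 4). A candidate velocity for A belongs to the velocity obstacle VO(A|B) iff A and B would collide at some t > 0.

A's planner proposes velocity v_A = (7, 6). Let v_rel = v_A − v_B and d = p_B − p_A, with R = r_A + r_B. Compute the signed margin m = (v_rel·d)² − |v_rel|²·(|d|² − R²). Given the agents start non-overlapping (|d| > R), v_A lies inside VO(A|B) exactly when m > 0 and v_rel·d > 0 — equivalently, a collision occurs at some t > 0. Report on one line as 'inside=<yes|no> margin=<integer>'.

d = (16, -3),  |d|² = 265;  R = 6+3 = 9,  c = 265−9² = 184
v_rel = (5, 2),  |v_rel|² = 29;  v_rel·d = (5)·(16) + (2)·(-3) = 74
29·t² − 148·t + 184 = 0  ⇒  m = 74² − 29·184 = 140
m = 140 > 0,  v_rel·d = 74 > 0  ⇒  inside

inside=yes margin=140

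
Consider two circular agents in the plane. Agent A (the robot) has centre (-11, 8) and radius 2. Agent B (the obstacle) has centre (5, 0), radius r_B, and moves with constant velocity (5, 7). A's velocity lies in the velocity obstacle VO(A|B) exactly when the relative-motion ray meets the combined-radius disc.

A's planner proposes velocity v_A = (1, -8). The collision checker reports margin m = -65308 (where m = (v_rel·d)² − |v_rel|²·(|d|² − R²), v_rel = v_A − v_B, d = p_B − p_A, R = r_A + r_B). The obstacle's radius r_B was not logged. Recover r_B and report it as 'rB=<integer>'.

m = -65308
d = (16, -8);  v_rel = (-4, -15),  |v_rel|² = 241
v_rel×d = (-4)·(-8) − (-15)·(16) = 272
since m = R²·241 − 272²:  R² = (73984 + -65308) / 241 = 36
R = √36 = 6  ⇒  r_B = 6 − 2 = 4

rB=4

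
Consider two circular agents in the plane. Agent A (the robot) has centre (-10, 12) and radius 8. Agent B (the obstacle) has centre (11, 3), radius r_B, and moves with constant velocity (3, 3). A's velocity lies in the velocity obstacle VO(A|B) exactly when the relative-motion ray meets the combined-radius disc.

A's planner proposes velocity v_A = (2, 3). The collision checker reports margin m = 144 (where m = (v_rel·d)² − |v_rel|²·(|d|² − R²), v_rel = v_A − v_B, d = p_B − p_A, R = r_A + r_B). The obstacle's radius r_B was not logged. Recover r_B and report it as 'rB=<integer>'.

m = 144
d = (21, -9);  v_rel = (-1, 0),  |v_rel|² = 1
v_rel×d = (-1)·(-9) − (0)·(21) = 9
since m = R²·1 − 9²:  R² = (81 + 144) / 1 = 225
R = √225 = 15  ⇒  r_B = 15 − 8 = 7

rB=7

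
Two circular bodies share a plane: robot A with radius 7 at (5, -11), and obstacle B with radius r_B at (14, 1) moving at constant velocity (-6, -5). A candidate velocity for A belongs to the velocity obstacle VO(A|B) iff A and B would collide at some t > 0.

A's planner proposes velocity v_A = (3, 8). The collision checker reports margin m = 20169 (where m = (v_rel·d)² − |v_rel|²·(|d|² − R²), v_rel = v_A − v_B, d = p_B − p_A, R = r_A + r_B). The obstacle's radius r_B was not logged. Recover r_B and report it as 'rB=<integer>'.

m = 20169
d = (9, 12);  v_rel = (9, 13),  |v_rel|² = 250
v_rel×d = (9)·(12) − (13)·(9) = -9
since m = R²·250 − (-9)²:  R² = (81 + 20169) / 250 = 81
R = √81 = 9  ⇒  r_B = 9 − 7 = 2

rB=2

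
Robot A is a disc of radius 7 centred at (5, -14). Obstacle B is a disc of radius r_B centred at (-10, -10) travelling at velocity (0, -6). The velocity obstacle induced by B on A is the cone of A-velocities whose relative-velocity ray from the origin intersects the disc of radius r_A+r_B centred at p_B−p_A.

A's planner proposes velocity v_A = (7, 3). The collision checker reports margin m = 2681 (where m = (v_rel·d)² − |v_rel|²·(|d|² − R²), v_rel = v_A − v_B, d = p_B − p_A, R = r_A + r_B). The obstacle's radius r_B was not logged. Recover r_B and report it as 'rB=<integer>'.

m = 2681
d = (-15, 4);  v_rel = (7, 9),  |v_rel|² = 130
v_rel×d = (7)·(4) − (9)·(-15) = 163
since m = R²·130 − 163²:  R² = (26569 + 2681) / 130 = 225
R = √225 = 15  ⇒  r_B = 15 − 7 = 8

rB=8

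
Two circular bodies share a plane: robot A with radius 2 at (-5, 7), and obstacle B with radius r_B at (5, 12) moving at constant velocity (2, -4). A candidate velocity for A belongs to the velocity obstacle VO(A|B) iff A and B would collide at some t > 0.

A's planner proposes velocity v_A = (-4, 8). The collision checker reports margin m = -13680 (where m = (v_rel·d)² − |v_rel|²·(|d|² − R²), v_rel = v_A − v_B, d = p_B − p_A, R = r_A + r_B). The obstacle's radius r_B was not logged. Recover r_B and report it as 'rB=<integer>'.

m = -13680
d = (10, 5);  v_rel = (-6, 12),  |v_rel|² = 180
v_rel×d = (-6)·(5) − (12)·(10) = -150
since m = R²·180 − (-150)²:  R² = (22500 + -13680) / 180 = 49
R = √49 = 7  ⇒  r_B = 7 − 2 = 5

rB=5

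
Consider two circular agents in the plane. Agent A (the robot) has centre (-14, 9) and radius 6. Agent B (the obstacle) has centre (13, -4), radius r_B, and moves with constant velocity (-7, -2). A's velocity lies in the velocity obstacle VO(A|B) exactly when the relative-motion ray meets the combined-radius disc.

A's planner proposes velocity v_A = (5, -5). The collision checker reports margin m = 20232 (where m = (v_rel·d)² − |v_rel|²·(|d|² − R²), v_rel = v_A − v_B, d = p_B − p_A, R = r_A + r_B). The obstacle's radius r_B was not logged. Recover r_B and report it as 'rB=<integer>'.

m = 20232
d = (27, -13);  v_rel = (12, -3),  |v_rel|² = 153
v_rel×d = (12)·(-13) − (-3)·(27) = -75
since m = R²·153 − (-75)²:  R² = (5625 + 20232) / 153 = 169
R = √169 = 13  ⇒  r_B = 13 − 6 = 7

rB=7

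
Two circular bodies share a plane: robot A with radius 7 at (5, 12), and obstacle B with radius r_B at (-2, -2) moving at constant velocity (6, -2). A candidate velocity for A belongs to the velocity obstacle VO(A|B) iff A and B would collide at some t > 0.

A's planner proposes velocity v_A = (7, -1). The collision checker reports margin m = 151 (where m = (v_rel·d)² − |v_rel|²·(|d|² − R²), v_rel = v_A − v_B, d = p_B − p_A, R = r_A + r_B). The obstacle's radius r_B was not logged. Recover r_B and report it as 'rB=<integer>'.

m = 151
d = (-7, -14);  v_rel = (1, 1),  |v_rel|² = 2
v_rel×d = (1)·(-14) − (1)·(-7) = -7
since m = R²·2 − (-7)²:  R² = (49 + 151) / 2 = 100
R = √100 = 10  ⇒  r_B = 10 − 7 = 3

rB=3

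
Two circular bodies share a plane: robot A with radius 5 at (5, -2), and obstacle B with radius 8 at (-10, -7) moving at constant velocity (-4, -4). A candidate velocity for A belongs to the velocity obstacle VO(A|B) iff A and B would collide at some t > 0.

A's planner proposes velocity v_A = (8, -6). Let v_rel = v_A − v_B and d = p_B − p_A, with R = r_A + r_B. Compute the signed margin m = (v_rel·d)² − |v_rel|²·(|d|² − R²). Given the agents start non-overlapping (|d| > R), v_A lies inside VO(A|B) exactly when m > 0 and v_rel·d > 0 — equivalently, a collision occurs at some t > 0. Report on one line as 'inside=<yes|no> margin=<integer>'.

d = (-15, -5),  |d|² = 250;  R = 5+8 = 13,  c = 250−13² = 81
v_rel = (12, -2),  |v_rel|² = 148;  v_rel·d = (12)·(-15) + (-2)·(-5) = -170
148·t² + 340·t + 81 = 0  ⇒  m = (-170)² − 148·81 = 16912
m = 16912 > 0,  v_rel·d = -170 < 0  ⇒  outside

inside=no margin=16912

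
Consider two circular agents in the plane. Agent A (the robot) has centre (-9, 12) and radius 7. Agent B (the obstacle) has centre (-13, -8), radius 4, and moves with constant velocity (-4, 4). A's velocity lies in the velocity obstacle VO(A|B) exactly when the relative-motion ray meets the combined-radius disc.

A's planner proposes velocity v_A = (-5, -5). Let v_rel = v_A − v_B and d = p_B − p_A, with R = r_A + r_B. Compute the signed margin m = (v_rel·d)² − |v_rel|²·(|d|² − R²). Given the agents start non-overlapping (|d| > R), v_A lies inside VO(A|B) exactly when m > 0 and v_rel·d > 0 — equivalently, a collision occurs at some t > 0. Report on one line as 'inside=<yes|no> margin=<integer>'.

d = (-4, -20),  |d|² = 416;  R = 7+4 = 11,  c = 416−11² = 295
v_rel = (-1, -9),  |v_rel|² = 82;  v_rel·d = (-1)·(-4) + (-9)·(-20) = 184
82·t² − 368·t + 295 = 0  ⇒  m = 184² − 82·295 = 9666
m = 9666 > 0,  v_rel·d = 184 > 0  ⇒  inside

inside=yes margin=9666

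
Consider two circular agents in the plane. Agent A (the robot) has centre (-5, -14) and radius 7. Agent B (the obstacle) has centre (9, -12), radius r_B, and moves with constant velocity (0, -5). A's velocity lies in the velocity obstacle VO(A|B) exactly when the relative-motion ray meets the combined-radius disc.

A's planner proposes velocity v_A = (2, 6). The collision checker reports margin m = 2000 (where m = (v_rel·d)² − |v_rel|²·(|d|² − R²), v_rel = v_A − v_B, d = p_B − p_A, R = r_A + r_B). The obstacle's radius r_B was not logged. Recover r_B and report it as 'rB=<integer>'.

m = 2000
d = (14, 2);  v_rel = (2, 11),  |v_rel|² = 125
v_rel×d = (2)·(2) − (11)·(14) = -150
since m = R²·125 − (-150)²:  R² = (22500 + 2000) / 125 = 196
R = √196 = 14  ⇒  r_B = 14 − 7 = 7

rB=7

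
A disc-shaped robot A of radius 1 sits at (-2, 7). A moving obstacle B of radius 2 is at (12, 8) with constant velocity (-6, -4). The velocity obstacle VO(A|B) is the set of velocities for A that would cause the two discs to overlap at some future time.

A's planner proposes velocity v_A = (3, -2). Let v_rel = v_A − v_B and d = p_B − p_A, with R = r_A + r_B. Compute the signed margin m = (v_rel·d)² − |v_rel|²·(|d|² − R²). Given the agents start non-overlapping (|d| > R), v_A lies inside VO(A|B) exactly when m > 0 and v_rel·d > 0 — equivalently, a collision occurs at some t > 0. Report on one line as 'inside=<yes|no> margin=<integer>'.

d = (14, 1),  |d|² = 197;  R = 1+2 = 3,  c = 197−3² = 188
v_rel = (9, 2),  |v_rel|² = 85;  v_rel·d = (9)·(14) + (2)·(1) = 128
85·t² − 256·t + 188 = 0  ⇒  m = 128² − 85·188 = 404
m = 404 > 0,  v_rel·d = 128 > 0  ⇒  inside

inside=yes margin=404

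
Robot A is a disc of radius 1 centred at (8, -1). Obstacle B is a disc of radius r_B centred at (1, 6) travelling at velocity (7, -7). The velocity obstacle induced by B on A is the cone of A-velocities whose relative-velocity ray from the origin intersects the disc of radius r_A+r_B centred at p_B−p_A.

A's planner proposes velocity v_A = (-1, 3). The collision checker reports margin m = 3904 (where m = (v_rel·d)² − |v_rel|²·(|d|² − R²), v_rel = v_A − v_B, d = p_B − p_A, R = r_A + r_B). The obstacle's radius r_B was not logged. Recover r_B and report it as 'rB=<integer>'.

m = 3904
d = (-7, 7);  v_rel = (-8, 10),  |v_rel|² = 164
v_rel×d = (-8)·(7) − (10)·(-7) = 14
since m = R²·164 − 14²:  R² = (196 + 3904) / 164 = 25
R = √25 = 5  ⇒  r_B = 5 − 1 = 4

rB=4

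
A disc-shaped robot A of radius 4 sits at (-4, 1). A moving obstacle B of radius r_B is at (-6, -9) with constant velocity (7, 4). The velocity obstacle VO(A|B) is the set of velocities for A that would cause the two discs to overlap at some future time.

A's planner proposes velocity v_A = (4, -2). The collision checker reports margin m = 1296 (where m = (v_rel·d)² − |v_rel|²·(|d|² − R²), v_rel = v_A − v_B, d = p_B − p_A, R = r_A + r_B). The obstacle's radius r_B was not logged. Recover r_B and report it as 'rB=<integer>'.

m = 1296
d = (-2, -10);  v_rel = (-3, -6),  |v_rel|² = 45
v_rel×d = (-3)·(-10) − (-6)·(-2) = 18
since m = R²·45 − 18²:  R² = (324 + 1296) / 45 = 36
R = √36 = 6  ⇒  r_B = 6 − 4 = 2

rB=2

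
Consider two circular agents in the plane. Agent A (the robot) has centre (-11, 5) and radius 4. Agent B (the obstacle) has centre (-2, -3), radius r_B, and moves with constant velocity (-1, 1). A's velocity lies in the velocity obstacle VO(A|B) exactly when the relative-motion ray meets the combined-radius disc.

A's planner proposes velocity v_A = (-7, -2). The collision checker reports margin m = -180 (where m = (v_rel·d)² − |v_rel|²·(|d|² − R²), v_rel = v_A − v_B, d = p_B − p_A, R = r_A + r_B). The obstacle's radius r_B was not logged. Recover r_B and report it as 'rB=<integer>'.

m = -180
d = (9, -8);  v_rel = (-6, -3),  |v_rel|² = 45
v_rel×d = (-6)·(-8) − (-3)·(9) = 75
since m = R²·45 − 75²:  R² = (5625 + -180) / 45 = 121
R = √121 = 11  ⇒  r_B = 11 − 4 = 7

rB=7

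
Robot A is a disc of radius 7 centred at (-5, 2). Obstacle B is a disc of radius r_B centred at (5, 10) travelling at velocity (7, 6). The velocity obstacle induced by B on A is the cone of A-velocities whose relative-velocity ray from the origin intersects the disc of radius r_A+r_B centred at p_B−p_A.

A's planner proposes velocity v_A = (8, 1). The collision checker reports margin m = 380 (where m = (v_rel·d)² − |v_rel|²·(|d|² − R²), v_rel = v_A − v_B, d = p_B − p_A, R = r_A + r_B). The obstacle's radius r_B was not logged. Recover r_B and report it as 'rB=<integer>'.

m = 380
d = (10, 8);  v_rel = (1, -5),  |v_rel|² = 26
v_rel×d = (1)·(8) − (-5)·(10) = 58
since m = R²·26 − 58²:  R² = (3364 + 380) / 26 = 144
R = √144 = 12  ⇒  r_B = 12 − 7 = 5

rB=5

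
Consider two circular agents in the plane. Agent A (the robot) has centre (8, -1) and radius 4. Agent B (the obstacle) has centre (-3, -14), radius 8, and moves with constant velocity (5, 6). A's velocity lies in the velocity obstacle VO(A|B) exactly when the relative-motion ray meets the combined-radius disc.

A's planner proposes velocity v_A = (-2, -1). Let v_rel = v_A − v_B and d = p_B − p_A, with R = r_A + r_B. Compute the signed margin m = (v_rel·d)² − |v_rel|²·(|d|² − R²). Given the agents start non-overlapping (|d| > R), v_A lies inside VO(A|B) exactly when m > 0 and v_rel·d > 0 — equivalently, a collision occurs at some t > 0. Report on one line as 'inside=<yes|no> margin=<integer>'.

d = (-11, -13),  |d|² = 290;  R = 4+8 = 12,  c = 290−12² = 146
v_rel = (-7, -7),  |v_rel|² = 98;  v_rel·d = (-7)·(-11) + (-7)·(-13) = 168
98·t² − 336·t + 146 = 0  ⇒  m = 168² − 98·146 = 13916
m = 13916 > 0,  v_rel·d = 168 > 0  ⇒  inside

inside=yes margin=13916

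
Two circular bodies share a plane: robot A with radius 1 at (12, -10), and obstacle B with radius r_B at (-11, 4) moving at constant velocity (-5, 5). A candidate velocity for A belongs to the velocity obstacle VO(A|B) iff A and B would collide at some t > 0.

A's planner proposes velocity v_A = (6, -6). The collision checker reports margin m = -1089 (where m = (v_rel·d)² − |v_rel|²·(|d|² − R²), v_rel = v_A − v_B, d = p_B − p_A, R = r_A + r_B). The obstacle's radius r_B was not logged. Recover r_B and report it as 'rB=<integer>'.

m = -1089
d = (-23, 14);  v_rel = (11, -11),  |v_rel|² = 242
v_rel×d = (11)·(14) − (-11)·(-23) = -99
since m = R²·242 − (-99)²:  R² = (9801 + -1089) / 242 = 36
R = √36 = 6  ⇒  r_B = 6 − 1 = 5

rB=5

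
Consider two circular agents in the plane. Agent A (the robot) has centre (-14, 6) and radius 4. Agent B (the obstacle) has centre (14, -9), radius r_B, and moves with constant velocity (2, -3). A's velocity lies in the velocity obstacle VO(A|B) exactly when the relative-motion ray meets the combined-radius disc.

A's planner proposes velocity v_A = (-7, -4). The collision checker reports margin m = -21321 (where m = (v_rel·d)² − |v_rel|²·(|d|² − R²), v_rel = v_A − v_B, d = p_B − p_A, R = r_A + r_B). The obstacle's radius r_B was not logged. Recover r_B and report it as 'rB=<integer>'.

m = -21321
d = (28, -15);  v_rel = (-9, -1),  |v_rel|² = 82
v_rel×d = (-9)·(-15) − (-1)·(28) = 163
since m = R²·82 − 163²:  R² = (26569 + -21321) / 82 = 64
R = √64 = 8  ⇒  r_B = 8 − 4 = 4

rB=4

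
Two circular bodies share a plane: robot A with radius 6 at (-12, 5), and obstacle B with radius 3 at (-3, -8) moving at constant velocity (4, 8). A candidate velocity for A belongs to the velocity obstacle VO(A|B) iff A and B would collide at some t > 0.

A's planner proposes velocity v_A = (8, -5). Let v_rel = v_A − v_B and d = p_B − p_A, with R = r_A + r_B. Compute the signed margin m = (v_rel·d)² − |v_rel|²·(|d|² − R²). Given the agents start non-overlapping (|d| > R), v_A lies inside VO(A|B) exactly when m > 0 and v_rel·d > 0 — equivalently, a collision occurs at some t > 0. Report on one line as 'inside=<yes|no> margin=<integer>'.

d = (9, -13),  |d|² = 250;  R = 6+3 = 9,  c = 250−9² = 169
v_rel = (4, -13),  |v_rel|² = 185;  v_rel·d = (4)·(9) + (-13)·(-13) = 205
185·t² − 410·t + 169 = 0  ⇒  m = 205² − 185·169 = 10760
m = 10760 > 0,  v_rel·d = 205 > 0  ⇒  inside

inside=yes margin=10760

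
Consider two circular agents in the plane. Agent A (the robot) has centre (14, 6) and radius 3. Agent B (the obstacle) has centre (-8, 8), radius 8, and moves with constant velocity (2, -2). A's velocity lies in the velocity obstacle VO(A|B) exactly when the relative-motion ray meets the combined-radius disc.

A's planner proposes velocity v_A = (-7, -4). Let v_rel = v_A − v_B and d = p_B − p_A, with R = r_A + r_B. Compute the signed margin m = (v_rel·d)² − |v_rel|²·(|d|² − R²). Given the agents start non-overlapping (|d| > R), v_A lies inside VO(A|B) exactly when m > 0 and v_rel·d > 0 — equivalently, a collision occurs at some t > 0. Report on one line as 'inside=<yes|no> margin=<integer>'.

d = (-22, 2),  |d|² = 488;  R = 3+8 = 11,  c = 488−11² = 367
v_rel = (-9, -2),  |v_rel|² = 85;  v_rel·d = (-9)·(-22) + (-2)·(2) = 194
85·t² − 388·t + 367 = 0  ⇒  m = 194² − 85·367 = 6441
m = 6441 > 0,  v_rel·d = 194 > 0  ⇒  inside

inside=yes margin=6441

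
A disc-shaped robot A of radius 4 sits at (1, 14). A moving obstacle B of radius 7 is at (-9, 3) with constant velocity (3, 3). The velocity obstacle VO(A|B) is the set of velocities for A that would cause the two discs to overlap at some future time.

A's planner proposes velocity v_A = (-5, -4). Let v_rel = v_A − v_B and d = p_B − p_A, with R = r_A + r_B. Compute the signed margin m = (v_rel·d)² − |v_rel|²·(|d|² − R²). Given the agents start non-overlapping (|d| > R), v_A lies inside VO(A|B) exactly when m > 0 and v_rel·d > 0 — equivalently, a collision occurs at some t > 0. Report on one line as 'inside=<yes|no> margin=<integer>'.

d = (-10, -11),  |d|² = 221;  R = 4+7 = 11,  c = 221−11² = 100
v_rel = (-8, -7),  |v_rel|² = 113;  v_rel·d = (-8)·(-10) + (-7)·(-11) = 157
113·t² − 314·t + 100 = 0  ⇒  m = 157² − 113·100 = 13349
m = 13349 > 0,  v_rel·d = 157 > 0  ⇒  inside

inside=yes margin=13349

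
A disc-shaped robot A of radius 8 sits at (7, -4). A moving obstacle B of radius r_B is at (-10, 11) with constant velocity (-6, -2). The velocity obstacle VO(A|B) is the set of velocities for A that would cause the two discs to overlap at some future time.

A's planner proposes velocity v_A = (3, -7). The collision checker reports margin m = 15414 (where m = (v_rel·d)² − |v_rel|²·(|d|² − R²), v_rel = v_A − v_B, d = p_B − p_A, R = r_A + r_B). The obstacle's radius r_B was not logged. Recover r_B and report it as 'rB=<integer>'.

m = 15414
d = (-17, 15);  v_rel = (9, -5),  |v_rel|² = 106
v_rel×d = (9)·(15) − (-5)·(-17) = 50
since m = R²·106 − 50²:  R² = (2500 + 15414) / 106 = 169
R = √169 = 13  ⇒  r_B = 13 − 8 = 5

rB=5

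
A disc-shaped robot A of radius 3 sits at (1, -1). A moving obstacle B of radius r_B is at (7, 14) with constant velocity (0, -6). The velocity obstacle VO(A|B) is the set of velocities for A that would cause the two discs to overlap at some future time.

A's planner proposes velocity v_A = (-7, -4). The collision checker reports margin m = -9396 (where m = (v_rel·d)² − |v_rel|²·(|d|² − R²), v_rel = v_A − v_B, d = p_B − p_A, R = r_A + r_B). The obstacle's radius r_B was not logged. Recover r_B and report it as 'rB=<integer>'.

m = -9396
d = (6, 15);  v_rel = (-7, 2),  |v_rel|² = 53
v_rel×d = (-7)·(15) − (2)·(6) = -117
since m = R²·53 − (-117)²:  R² = (13689 + -9396) / 53 = 81
R = √81 = 9  ⇒  r_B = 9 − 3 = 6

rB=6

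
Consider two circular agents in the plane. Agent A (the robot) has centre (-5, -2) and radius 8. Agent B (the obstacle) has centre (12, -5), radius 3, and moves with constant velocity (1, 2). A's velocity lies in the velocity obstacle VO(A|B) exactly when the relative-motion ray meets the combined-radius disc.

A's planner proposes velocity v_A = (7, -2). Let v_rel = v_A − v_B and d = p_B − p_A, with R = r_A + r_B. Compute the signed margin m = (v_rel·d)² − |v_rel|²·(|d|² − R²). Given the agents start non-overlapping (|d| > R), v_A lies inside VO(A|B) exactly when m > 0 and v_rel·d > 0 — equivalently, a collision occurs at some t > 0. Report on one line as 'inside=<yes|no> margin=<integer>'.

d = (17, -3),  |d|² = 298;  R = 8+3 = 11,  c = 298−11² = 177
v_rel = (6, -4),  |v_rel|² = 52;  v_rel·d = (6)·(17) + (-4)·(-3) = 114
52·t² − 228·t + 177 = 0  ⇒  m = 114² − 52·177 = 3792
m = 3792 > 0,  v_rel·d = 114 > 0  ⇒  inside

inside=yes margin=3792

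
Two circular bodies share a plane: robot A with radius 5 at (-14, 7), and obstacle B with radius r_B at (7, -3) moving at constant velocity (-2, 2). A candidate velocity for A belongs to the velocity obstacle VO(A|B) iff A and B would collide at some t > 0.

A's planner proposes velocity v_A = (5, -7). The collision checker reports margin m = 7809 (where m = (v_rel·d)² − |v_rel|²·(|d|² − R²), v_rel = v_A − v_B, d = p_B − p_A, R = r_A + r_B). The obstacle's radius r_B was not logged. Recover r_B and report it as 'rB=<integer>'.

m = 7809
d = (21, -10);  v_rel = (7, -9),  |v_rel|² = 130
v_rel×d = (7)·(-10) − (-9)·(21) = 119
since m = R²·130 − 119²:  R² = (14161 + 7809) / 130 = 169
R = √169 = 13  ⇒  r_B = 13 − 5 = 8

rB=8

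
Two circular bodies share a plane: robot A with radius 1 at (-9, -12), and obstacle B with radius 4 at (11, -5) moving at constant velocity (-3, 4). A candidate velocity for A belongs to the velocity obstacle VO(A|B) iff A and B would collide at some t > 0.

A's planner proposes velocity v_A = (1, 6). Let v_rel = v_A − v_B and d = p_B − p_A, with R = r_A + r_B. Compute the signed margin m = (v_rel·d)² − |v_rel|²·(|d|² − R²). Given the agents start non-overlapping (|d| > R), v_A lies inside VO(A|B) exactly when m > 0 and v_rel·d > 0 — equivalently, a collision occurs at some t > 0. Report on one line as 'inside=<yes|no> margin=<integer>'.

d = (20, 7),  |d|² = 449;  R = 1+4 = 5,  c = 449−5² = 424
v_rel = (4, 2),  |v_rel|² = 20;  v_rel·d = (4)·(20) + (2)·(7) = 94
20·t² − 188·t + 424 = 0  ⇒  m = 94² − 20·424 = 356
m = 356 > 0,  v_rel·d = 94 > 0  ⇒  inside

inside=yes margin=356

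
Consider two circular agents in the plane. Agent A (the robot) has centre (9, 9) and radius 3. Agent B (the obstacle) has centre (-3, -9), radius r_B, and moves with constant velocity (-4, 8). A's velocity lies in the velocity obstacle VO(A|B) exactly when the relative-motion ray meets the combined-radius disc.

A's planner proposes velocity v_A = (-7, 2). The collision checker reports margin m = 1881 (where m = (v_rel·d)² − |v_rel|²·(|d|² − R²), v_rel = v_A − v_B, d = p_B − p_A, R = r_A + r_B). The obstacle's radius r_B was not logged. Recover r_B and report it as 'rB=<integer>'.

m = 1881
d = (-12, -18);  v_rel = (-3, -6),  |v_rel|² = 45
v_rel×d = (-3)·(-18) − (-6)·(-12) = -18
since m = R²·45 − (-18)²:  R² = (324 + 1881) / 45 = 49
R = √49 = 7  ⇒  r_B = 7 − 3 = 4

rB=4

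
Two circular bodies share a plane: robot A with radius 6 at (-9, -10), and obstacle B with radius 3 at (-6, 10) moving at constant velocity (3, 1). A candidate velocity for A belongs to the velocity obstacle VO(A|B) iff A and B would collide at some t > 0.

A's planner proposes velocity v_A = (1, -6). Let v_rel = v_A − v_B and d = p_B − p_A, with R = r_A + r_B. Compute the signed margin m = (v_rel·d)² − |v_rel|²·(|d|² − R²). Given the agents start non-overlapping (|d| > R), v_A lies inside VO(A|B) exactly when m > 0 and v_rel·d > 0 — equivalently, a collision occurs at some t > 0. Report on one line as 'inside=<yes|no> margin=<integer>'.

d = (3, 20),  |d|² = 409;  R = 6+3 = 9,  c = 409−9² = 328
v_rel = (-2, -7),  |v_rel|² = 53;  v_rel·d = (-2)·(3) + (-7)·(20) = -146
53·t² + 292·t + 328 = 0  ⇒  m = (-146)² − 53·328 = 3932
m = 3932 > 0,  v_rel·d = -146 < 0  ⇒  outside

inside=no margin=3932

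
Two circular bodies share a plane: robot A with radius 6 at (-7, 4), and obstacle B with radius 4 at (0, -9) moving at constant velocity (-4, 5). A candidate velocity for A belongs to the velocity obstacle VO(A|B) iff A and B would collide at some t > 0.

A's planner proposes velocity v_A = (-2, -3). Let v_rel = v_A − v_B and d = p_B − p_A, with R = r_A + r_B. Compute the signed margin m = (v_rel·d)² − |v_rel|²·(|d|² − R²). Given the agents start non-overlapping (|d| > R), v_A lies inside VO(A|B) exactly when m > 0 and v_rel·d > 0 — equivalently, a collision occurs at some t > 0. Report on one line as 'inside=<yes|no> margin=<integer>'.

d = (7, -13),  |d|² = 218;  R = 6+4 = 10,  c = 218−10² = 118
v_rel = (2, -8),  |v_rel|² = 68;  v_rel·d = (2)·(7) + (-8)·(-13) = 118
68·t² − 236·t + 118 = 0  ⇒  m = 118² − 68·118 = 5900
m = 5900 > 0,  v_rel·d = 118 > 0  ⇒  inside

inside=yes margin=5900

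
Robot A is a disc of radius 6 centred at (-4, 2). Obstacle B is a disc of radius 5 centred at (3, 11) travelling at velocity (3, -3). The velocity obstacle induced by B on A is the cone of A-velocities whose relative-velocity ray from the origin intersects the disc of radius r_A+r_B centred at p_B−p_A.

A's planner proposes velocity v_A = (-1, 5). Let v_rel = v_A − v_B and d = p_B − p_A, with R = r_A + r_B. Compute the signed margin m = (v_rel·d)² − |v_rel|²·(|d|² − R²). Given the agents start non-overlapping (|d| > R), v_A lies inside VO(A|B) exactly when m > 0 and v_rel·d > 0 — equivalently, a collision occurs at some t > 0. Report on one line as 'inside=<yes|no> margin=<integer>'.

d = (7, 9),  |d|² = 130;  R = 6+5 = 11,  c = 130−11² = 9
v_rel = (-4, 8),  |v_rel|² = 80;  v_rel·d = (-4)·(7) + (8)·(9) = 44
80·t² − 88·t + 9 = 0  ⇒  m = 44² − 80·9 = 1216
m = 1216 > 0,  v_rel·d = 44 > 0  ⇒  inside

inside=yes margin=1216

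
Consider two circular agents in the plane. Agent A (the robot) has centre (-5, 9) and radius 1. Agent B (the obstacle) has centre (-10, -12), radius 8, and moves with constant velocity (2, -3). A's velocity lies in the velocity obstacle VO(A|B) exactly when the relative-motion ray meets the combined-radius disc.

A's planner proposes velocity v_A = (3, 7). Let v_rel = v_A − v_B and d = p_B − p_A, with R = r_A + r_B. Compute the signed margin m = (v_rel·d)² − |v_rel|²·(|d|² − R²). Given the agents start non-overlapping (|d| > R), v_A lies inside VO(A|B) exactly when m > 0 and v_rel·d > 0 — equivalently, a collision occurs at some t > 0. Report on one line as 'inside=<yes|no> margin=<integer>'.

d = (-5, -21),  |d|² = 466;  R = 1+8 = 9,  c = 466−9² = 385
v_rel = (1, 10),  |v_rel|² = 101;  v_rel·d = (1)·(-5) + (10)·(-21) = -215
101·t² + 430·t + 385 = 0  ⇒  m = (-215)² − 101·385 = 7340
m = 7340 > 0,  v_rel·d = -215 < 0  ⇒  outside

inside=no margin=7340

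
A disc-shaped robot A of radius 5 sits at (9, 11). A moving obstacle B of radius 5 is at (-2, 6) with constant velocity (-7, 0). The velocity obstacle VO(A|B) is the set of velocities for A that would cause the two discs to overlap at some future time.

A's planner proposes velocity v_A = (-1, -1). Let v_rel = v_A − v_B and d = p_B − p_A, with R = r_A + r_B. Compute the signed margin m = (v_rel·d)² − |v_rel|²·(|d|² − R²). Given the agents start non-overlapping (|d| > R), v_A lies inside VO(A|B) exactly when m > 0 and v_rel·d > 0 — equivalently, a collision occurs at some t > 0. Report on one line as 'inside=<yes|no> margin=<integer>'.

d = (-11, -5),  |d|² = 146;  R = 5+5 = 10,  c = 146−10² = 46
v_rel = (6, -1),  |v_rel|² = 37;  v_rel·d = (6)·(-11) + (-1)·(-5) = -61
37·t² + 122·t + 46 = 0  ⇒  m = (-61)² − 37·46 = 2019
m = 2019 > 0,  v_rel·d = -61 < 0  ⇒  outside

inside=no margin=2019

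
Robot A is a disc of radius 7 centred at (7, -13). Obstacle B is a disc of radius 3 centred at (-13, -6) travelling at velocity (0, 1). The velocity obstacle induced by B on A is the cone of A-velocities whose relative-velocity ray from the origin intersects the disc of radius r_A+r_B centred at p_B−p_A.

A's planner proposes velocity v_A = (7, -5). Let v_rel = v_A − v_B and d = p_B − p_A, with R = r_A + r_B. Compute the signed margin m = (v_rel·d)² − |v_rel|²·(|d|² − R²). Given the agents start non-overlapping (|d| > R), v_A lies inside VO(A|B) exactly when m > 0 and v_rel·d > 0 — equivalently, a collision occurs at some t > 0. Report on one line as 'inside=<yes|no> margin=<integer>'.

d = (-20, 7),  |d|² = 449;  R = 7+3 = 10,  c = 449−10² = 349
v_rel = (7, -6),  |v_rel|² = 85;  v_rel·d = (7)·(-20) + (-6)·(7) = -182
85·t² + 364·t + 349 = 0  ⇒  m = (-182)² − 85·349 = 3459
m = 3459 > 0,  v_rel·d = -182 < 0  ⇒  outside

inside=no margin=3459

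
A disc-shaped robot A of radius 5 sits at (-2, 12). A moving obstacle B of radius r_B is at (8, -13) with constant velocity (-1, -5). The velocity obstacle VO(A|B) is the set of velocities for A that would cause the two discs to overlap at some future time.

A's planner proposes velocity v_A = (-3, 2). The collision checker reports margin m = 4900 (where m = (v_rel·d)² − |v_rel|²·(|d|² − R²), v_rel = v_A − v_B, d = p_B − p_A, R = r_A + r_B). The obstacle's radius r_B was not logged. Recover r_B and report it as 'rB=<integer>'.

m = 4900
d = (10, -25);  v_rel = (-2, 7),  |v_rel|² = 53
v_rel×d = (-2)·(-25) − (7)·(10) = -20
since m = R²·53 − (-20)²:  R² = (400 + 4900) / 53 = 100
R = √100 = 10  ⇒  r_B = 10 − 5 = 5

rB=5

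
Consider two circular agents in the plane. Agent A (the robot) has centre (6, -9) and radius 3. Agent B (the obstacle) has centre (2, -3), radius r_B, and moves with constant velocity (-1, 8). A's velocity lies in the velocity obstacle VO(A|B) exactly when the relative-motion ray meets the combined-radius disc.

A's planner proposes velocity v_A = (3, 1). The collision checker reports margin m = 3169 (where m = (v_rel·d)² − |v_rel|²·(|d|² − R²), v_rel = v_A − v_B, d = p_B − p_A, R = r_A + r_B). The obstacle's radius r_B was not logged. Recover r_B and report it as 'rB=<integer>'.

m = 3169
d = (-4, 6);  v_rel = (4, -7),  |v_rel|² = 65
v_rel×d = (4)·(6) − (-7)·(-4) = -4
since m = R²·65 − (-4)²:  R² = (16 + 3169) / 65 = 49
R = √49 = 7  ⇒  r_B = 7 − 3 = 4

rB=4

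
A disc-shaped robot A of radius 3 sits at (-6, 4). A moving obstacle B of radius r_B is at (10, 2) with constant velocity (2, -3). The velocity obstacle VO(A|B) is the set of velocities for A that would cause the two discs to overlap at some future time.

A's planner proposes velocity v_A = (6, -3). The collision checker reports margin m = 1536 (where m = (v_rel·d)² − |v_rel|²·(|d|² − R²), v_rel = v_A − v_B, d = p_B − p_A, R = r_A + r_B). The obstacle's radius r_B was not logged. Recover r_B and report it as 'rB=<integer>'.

m = 1536
d = (16, -2);  v_rel = (4, 0),  |v_rel|² = 16
v_rel×d = (4)·(-2) − (0)·(16) = -8
since m = R²·16 − (-8)²:  R² = (64 + 1536) / 16 = 100
R = √100 = 10  ⇒  r_B = 10 − 3 = 7

rB=7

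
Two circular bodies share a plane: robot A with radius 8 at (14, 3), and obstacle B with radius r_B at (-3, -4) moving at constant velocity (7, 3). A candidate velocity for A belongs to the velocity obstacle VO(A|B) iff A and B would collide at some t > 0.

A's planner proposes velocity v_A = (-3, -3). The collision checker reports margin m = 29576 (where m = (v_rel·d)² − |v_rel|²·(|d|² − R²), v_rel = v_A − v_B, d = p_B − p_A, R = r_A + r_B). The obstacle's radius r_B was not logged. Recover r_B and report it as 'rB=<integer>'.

m = 29576
d = (-17, -7);  v_rel = (-10, -6),  |v_rel|² = 136
v_rel×d = (-10)·(-7) − (-6)·(-17) = -32
since m = R²·136 − (-32)²:  R² = (1024 + 29576) / 136 = 225
R = √225 = 15  ⇒  r_B = 15 − 8 = 7

rB=7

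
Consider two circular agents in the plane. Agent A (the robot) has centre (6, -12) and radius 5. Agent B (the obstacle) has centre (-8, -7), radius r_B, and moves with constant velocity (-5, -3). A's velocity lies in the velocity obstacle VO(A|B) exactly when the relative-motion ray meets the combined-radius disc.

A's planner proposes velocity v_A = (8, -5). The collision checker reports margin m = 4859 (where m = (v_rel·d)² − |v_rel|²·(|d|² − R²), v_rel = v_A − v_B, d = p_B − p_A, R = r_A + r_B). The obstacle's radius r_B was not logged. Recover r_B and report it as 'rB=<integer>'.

m = 4859
d = (-14, 5);  v_rel = (13, -2),  |v_rel|² = 173
v_rel×d = (13)·(5) − (-2)·(-14) = 37
since m = R²·173 − 37²:  R² = (1369 + 4859) / 173 = 36
R = √36 = 6  ⇒  r_B = 6 − 5 = 1

rB=1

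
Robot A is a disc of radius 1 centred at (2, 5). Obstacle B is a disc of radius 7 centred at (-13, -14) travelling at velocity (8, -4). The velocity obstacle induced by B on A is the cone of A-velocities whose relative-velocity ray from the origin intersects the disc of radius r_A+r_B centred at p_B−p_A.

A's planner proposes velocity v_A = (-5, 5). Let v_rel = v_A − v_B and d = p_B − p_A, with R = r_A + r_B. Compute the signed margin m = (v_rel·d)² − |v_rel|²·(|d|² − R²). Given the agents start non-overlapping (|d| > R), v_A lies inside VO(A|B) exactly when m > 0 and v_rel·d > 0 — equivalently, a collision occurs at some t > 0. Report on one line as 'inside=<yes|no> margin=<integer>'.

d = (-15, -19),  |d|² = 586;  R = 1+7 = 8,  c = 586−8² = 522
v_rel = (-13, 9),  |v_rel|² = 250;  v_rel·d = (-13)·(-15) + (9)·(-19) = 24
250·t² − 48·t + 522 = 0  ⇒  m = 24² − 250·522 = -129924
m = -129924 < 0,  v_rel·d = 24 > 0  ⇒  outside

inside=no margin=-129924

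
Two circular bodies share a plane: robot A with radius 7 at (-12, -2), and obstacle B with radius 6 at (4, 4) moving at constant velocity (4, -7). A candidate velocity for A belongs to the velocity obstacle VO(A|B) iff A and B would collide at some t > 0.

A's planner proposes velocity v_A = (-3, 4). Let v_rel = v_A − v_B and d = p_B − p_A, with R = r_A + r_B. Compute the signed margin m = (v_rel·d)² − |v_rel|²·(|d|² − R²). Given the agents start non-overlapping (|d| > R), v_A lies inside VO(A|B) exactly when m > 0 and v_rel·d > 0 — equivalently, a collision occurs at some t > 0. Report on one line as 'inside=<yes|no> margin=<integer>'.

d = (16, 6),  |d|² = 292;  R = 7+6 = 13,  c = 292−13² = 123
v_rel = (-7, 11),  |v_rel|² = 170;  v_rel·d = (-7)·(16) + (11)·(6) = -46
170·t² + 92·t + 123 = 0  ⇒  m = (-46)² − 170·123 = -18794
m = -18794 < 0,  v_rel·d = -46 < 0  ⇒  outside

inside=no margin=-18794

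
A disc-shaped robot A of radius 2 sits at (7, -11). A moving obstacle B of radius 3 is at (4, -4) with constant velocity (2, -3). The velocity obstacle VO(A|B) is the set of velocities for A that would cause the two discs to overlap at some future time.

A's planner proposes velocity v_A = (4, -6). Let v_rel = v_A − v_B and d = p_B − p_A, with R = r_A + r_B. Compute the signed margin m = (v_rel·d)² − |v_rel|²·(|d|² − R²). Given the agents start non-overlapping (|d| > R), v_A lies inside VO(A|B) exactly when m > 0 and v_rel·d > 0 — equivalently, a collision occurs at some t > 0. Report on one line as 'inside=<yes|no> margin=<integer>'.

d = (-3, 7),  |d|² = 58;  R = 2+3 = 5,  c = 58−5² = 33
v_rel = (2, -3),  |v_rel|² = 13;  v_rel·d = (2)·(-3) + (-3)·(7) = -27
13·t² + 54·t + 33 = 0  ⇒  m = (-27)² − 13·33 = 300
m = 300 > 0,  v_rel·d = -27 < 0  ⇒  outside

inside=no margin=300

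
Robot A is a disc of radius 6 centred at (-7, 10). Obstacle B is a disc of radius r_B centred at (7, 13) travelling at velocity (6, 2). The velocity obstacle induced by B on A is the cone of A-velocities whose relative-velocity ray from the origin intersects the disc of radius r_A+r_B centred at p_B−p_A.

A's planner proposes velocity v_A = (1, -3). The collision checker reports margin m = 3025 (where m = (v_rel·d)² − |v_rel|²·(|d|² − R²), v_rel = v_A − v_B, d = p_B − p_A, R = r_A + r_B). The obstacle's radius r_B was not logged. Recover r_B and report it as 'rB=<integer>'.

m = 3025
d = (14, 3);  v_rel = (-5, -5),  |v_rel|² = 50
v_rel×d = (-5)·(3) − (-5)·(14) = 55
since m = R²·50 − 55²:  R² = (3025 + 3025) / 50 = 121
R = √121 = 11  ⇒  r_B = 11 − 6 = 5

rB=5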